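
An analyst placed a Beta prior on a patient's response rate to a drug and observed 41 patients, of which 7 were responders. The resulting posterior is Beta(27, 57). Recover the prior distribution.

Beta(20, 23)

Under Beta–binomial conjugacy the posterior parameters are (α+s, β+f).
Subtract the data counts: 27−7=20, 57−34=23.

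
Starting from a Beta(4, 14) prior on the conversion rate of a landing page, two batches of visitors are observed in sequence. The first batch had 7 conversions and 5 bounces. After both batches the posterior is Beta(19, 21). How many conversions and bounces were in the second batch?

Sequential conjugate updates are equivalent to a single update on the pooled data, so total successes = posterior α − prior α and total failures = posterior β − prior β.
Total across both batches: 19−4=15 conversions, 21−14=7 bounces.
Subtract the first batch: 15−7=8 conversions and 7−5=2 bounces.

8 conversions and 2 bounces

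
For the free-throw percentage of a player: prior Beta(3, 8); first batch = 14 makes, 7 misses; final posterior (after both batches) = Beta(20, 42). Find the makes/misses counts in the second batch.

Because Beta–binomial updating is additive in the counts, the combined data contributed (α_post−α_prior, β_post−β_prior) successes and failures.
Total across both batches: 20−3=17 makes, 42−8=34 misses.
Subtract the first batch: 17−14=3 makes and 34−7=27 misses.

3 makes and 27 misses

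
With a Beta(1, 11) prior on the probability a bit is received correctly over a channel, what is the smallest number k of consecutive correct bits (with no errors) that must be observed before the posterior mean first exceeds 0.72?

k = 28

After k correct bits and 0 errors the posterior is Beta(1+k, 11), with mean (1+k)/(1+11+k).
Set (1+k)/(12+k) > 0.72 and solve: k > (0.72·12 − 1)/(1 − 0.72) = 27.286.
The smallest integer exceeding 27.286 is 28, and checking k=28: (29)/(40) = 0.7250 > 0.72.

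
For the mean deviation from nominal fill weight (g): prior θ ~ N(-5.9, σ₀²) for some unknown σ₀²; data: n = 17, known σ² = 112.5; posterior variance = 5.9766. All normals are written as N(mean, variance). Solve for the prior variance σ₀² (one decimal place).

σ₀² = 61.7

For the Normal–Normal model with known σ², precisions add: τ_n = τ₀ + n/σ².
So 1/σ₀² = 1/5.9766 − 17/112.5 = 0.167319 − 0.151111 = 0.016208.
Hence σ₀² = 1/0.016208 ≈ 61.7.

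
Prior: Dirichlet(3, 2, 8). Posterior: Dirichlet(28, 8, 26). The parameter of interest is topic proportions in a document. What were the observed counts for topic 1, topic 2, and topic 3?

counts (25, 6, 18)

For a Dirichlet(α) prior with multinomial counts c, the posterior is Dirichlet(α + c) componentwise.
Counts are posterior − prior componentwise: 28−3=25, 8−2=6, 26−8=18.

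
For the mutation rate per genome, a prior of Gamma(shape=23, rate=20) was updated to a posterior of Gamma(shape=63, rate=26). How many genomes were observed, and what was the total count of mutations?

n = 6 genomes with total 40 mutations

Gamma–Poisson conjugacy: posterior shape = α + Σxᵢ, posterior rate = β + n.
Matching: Σxᵢ = 63 − 23 = 40 and n = 26 − 20 = 6.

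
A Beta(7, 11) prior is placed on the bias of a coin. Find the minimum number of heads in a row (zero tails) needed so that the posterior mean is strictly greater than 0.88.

After k heads and 0 tails the posterior is Beta(7+k, 11), with mean (7+k)/(7+11+k).
Set (7+k)/(18+k) > 0.88 and solve: k > (0.88·18 − 7)/(1 − 0.88) = 73.667.
The smallest integer exceeding 73.667 is 74.

k = 74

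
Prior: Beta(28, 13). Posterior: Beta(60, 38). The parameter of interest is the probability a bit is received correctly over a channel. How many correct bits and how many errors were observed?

Beta is conjugate to the binomial likelihood: posterior = Beta(a+s, b+f).
Match parameters: s=60−28=32, f=38−13=25.

32 correct bits and 25 errors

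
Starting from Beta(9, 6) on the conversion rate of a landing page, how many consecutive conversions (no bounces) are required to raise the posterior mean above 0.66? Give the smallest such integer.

k = 3

After k conversions and 0 bounces the posterior is Beta(9+k, 6), with mean (9+k)/(9+6+k).
Set (9+k)/(15+k) > 0.66 and solve: k > (0.66·15 − 9)/(1 − 0.66) = 2.647.
The smallest integer exceeding 2.647 is 3, and checking k=3: (12)/(18) = 0.6667 > 0.66.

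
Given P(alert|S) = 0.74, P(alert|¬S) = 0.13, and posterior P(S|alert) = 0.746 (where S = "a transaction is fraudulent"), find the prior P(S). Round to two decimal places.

P(S) = 0.34

Bayes' rule in odds form gives O(S|E) = O(S)·[P(E|S)/P(E|¬S)], hence O(S) = O(S|E)/LR.
Posterior odds = 0.746/(1−0.746) = 2.9370. LR = 0.74/0.13 = 5.6923.
Prior odds = 2.9370/5.6923 = 0.5160, so P(S) = 0.5160/(1+0.5160) ≈ 0.34.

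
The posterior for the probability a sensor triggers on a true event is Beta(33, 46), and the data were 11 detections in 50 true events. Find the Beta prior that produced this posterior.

Beta(22, 7)

Beta is conjugate to the binomial likelihood: posterior = Beta(a+s, b+f).
Subtract the data counts: 33−11=22, 46−39=7.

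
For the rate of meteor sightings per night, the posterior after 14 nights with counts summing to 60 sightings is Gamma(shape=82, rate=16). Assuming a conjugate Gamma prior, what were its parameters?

A Gamma(α, β) prior (rate parametrization) on a Poisson rate with n observations summing to S gives posterior Gamma(α+S, β+n).
So α = 82 − 60 = 22 and β = 16 − 14 = 2.

Gamma(shape=22, rate=2)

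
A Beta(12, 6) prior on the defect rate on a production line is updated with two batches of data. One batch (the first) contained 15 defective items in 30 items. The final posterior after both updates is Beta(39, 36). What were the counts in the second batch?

12 defective items and 15 good items

Because Beta–binomial updating is additive in the counts, the combined data contributed (α_post−α_prior, β_post−β_prior) successes and failures.
Total across both batches: 39−12=27 defective items, 36−6=30 good items.
Subtract the first batch: 27−15=12 defective items and 30−15=15 good items.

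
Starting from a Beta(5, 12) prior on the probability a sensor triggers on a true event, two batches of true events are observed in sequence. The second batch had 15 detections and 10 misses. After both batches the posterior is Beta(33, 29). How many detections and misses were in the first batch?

13 detections and 7 misses

Because Beta–binomial updating is additive in the counts, the combined data contributed (α_post−α_prior, β_post−β_prior) successes and failures.
Total across both batches: 33−5=28 detections, 29−12=17 misses.
Subtract the second batch: 28−15=13 detections and 17−10=7 misses.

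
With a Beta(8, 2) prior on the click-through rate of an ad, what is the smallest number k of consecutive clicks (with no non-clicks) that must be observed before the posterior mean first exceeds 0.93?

After k clicks and 0 non-clicks the posterior is Beta(8+k, 2), with mean (8+k)/(8+2+k).
Set (8+k)/(10+k) > 0.93 and solve: k > (0.93·10 − 8)/(1 − 0.93) = 18.571.
The smallest integer exceeding 18.571 is 19.

k = 19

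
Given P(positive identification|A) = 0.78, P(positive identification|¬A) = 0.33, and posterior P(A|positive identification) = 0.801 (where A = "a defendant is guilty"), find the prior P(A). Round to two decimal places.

P(A) = 0.63

In odds form, posterior odds = prior odds × likelihood ratio, so prior odds = posterior odds ÷ LR.
Posterior odds = 0.801/(1−0.801) = 4.0251. LR = 0.78/0.33 = 2.3636.
Prior odds = 4.0251/2.3636 = 1.7030, so P(A) = 1.7030/(1+1.7030) ≈ 0.63.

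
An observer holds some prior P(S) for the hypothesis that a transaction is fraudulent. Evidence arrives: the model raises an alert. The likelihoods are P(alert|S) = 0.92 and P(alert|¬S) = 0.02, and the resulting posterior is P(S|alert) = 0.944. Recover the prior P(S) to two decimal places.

Bayes' rule in odds form gives O(S|E) = O(S)·[P(E|S)/P(E|¬S)], hence O(S) = O(S|E)/LR.
Posterior odds = 0.944/(1−0.944) = 16.8571. LR = 0.92/0.02 = 46.0000.
Prior odds = 16.8571/46.0000 = 0.3665, so P(S) = 0.3665/(1+0.3665) ≈ 0.27.

P(S) = 0.27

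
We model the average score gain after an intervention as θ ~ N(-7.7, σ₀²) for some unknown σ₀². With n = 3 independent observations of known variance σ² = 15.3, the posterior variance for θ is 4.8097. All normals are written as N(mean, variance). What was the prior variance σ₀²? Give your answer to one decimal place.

σ₀² = 84.5

For the Normal–Normal model with known σ², precisions add: τ_n = τ₀ + n/σ².
So 1/σ₀² = 1/4.8097 − 3/15.3 = 0.207913 − 0.196078 = 0.011835.
Hence σ₀² = 1/0.011835 ≈ 84.5.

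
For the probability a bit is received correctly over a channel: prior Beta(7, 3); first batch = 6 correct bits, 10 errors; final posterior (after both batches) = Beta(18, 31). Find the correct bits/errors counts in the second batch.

5 correct bits and 18 errors

Because Beta–binomial updating is additive in the counts, the combined data contributed (α_post−α_prior, β_post−β_prior) successes and failures.
Total across both batches: 18−7=11 correct bits, 31−3=28 errors.
Subtract the first batch: 11−6=5 correct bits and 28−10=18 errors.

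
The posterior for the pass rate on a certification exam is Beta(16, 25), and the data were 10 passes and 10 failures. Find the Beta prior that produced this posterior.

A Beta(a, b) prior with s successes and f failures in binomial data gives a Beta(a+s, b+f) posterior.
So a = 16 − 10 = 6 and b = 25 − 10 = 15.

Beta(6, 15)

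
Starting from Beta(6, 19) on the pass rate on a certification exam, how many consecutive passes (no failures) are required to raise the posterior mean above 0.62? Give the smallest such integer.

k = 26

After k passes and 0 failures the posterior is Beta(6+k, 19), with mean (6+k)/(6+19+k).
Set (6+k)/(25+k) > 0.62 and solve: k > (0.62·25 − 6)/(1 − 0.62) = 25.000.
The smallest integer exceeding 25.000 is 26.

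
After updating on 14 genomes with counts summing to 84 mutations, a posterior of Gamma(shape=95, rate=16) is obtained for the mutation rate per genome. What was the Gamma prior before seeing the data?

A Gamma(α, β) prior (rate parametrization) on a Poisson rate with n observations summing to S gives posterior Gamma(α+S, β+n).
So α = 95 − 84 = 11 and β = 16 − 14 = 2.

Gamma(shape=11, rate=2)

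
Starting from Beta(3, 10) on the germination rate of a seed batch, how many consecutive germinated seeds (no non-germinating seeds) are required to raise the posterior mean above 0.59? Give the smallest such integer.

After k germinated seeds and 0 non-germinating seeds the posterior is Beta(3+k, 10), with mean (3+k)/(3+10+k).
Set (3+k)/(13+k) > 0.59 and solve: k > (0.59·13 − 3)/(1 − 0.59) = 11.390.
The smallest integer exceeding 11.390 is 12.

k = 12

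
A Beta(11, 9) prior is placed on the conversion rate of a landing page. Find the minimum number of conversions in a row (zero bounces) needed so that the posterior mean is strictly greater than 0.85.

k = 41

After k conversions and 0 bounces the posterior is Beta(11+k, 9), with mean (11+k)/(11+9+k).
Set (11+k)/(20+k) > 0.85 and solve: k > (0.85·20 − 11)/(1 − 0.85) = 40.000.
The smallest integer exceeding 40.000 is 41, and checking k=41: (52)/(61) = 0.8525 > 0.85.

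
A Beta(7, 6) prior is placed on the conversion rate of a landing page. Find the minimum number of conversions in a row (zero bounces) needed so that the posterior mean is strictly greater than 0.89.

k = 42

After k conversions and 0 bounces the posterior is Beta(7+k, 6), with mean (7+k)/(7+6+k).
Set (7+k)/(13+k) > 0.89 and solve: k > (0.89·13 − 7)/(1 − 0.89) = 41.545.
The smallest integer exceeding 41.545 is 42.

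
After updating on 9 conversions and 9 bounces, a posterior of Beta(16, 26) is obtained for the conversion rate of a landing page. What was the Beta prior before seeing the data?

Beta(7, 17)

Under Beta–binomial conjugacy the posterior parameters are (α+s, β+f).
So α = 16 − 9 = 7 and β = 26 − 9 = 17.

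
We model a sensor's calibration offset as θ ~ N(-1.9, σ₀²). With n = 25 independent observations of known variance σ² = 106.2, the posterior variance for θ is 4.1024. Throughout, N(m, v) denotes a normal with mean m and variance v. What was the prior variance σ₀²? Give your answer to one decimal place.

σ₀² = 119.7

For the Normal–Normal model with known σ², precisions add: τ_n = τ₀ + n/σ².
So 1/σ₀² = 1/4.1024 − 25/106.2 = 0.243760 − 0.235405 = 0.008355.
Hence σ₀² = 1/0.008355 ≈ 119.7.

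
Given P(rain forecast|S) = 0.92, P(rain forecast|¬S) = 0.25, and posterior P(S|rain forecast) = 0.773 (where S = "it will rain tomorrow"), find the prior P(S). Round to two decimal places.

In odds form, posterior odds = prior odds × likelihood ratio, so prior odds = posterior odds ÷ LR.
Posterior odds = 0.773/(1−0.773) = 3.4053. LR = 0.92/0.25 = 3.6800.
Prior odds = 3.4053/3.6800 = 0.9254, so P(S) = 0.9254/(1+0.9254) ≈ 0.48.

P(S) = 0.48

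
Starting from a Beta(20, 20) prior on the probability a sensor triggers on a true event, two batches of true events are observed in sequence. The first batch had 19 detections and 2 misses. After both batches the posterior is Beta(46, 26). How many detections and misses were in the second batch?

7 detections and 4 misses

Sequential conjugate updates are equivalent to a single update on the pooled data, so total successes = posterior α − prior α and total failures = posterior β − prior β.
Total across both batches: 46−20=26 detections, 26−20=6 misses.
Subtract the first batch: 26−19=7 detections and 6−2=4 misses.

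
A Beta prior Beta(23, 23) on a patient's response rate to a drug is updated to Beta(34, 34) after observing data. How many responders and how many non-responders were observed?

Beta is conjugate to the binomial likelihood: posterior = Beta(a+s, b+f).
Match parameters: s=34−23=11, f=34−23=11.

11 responders and 11 non-responders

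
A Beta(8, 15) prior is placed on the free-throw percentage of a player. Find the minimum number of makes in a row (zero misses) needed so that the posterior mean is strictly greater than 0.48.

After k makes and 0 misses the posterior is Beta(8+k, 15), with mean (8+k)/(8+15+k).
Set (8+k)/(23+k) > 0.48 and solve: k > (0.48·23 − 8)/(1 − 0.48) = 5.846.
The smallest integer exceeding 5.846 is 6.

k = 6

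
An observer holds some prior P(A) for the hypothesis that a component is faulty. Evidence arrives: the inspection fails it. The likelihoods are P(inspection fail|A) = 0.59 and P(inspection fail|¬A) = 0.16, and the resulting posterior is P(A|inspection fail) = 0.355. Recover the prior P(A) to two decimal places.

In odds form, posterior odds = prior odds × likelihood ratio, so prior odds = posterior odds ÷ LR.
Posterior odds = 0.355/(1−0.355) = 0.5504. LR = 0.59/0.16 = 3.6875.
Prior odds = 0.5504/3.6875 = 0.1493, so P(A) = 0.1493/(1+0.1493) ≈ 0.13.

P(A) = 0.13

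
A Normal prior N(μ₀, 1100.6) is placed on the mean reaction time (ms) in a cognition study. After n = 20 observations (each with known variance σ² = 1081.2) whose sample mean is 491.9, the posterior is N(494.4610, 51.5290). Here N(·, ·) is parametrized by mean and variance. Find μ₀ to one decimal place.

μ₀ = 546.6

The posterior mean is a precision-weighted average: μ_n = (τ₀μ₀ + τ_data·x̄)/(τ₀+τ_data), with τ₀=1/σ₀² and τ_data=n/σ².
Here τ₀ = 1/1100.6 = 0.000909 and τ_data = 20/1081.2 = 0.018498, so τ_n = 0.019407.
Rearranging for μ₀: μ₀ = (μ_n·τ_n − τ_data·x̄)/τ₀ = (494.4610·0.019407 − 0.018498·491.9) / 0.000909 = 0.496838/0.000909 ≈ 546.6.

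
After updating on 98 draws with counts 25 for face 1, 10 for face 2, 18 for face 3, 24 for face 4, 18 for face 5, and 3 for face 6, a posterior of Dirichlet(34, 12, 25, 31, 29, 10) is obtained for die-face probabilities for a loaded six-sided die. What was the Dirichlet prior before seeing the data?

Dirichlet(9, 2, 7, 7, 11, 7)

For a Dirichlet(α) prior with multinomial counts c, the posterior is Dirichlet(α + c) componentwise.
Subtract each count from the matching posterior parameter: 34−25=9, 12−10=2, 25−18=7, 31−24=7, 29−18=11, 10−3=7.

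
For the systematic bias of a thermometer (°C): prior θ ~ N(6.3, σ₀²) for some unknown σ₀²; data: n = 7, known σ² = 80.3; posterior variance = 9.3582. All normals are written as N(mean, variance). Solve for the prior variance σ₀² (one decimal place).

σ₀² = 50.8

Posterior precision equals prior precision plus data precision: 1/σ_n² = 1/σ₀² + n/σ².
So 1/σ₀² = 1/9.3582 − 7/80.3 = 0.106858 − 0.087173 = 0.019685.
Hence σ₀² = 1/0.019685 ≈ 50.8.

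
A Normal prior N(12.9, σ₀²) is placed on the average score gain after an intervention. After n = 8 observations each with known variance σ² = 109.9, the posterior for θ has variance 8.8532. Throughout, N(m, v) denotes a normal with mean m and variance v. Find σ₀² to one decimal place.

Posterior precision equals prior precision plus data precision: 1/σ_n² = 1/σ₀² + n/σ².
So 1/σ₀² = 1/8.8532 − 8/109.9 = 0.112954 − 0.072793 = 0.040161.
Hence σ₀² = 1/0.040161 ≈ 24.9.

σ₀² = 24.9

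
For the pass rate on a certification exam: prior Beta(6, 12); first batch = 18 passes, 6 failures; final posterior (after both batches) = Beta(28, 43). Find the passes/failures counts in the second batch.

4 passes and 25 failures

Because Beta–binomial updating is additive in the counts, the combined data contributed (α_post−α_prior, β_post−β_prior) successes and failures.
Total across both batches: 28−6=22 passes, 43−12=31 failures.
Subtract the first batch: 22−18=4 passes and 31−6=25 failures.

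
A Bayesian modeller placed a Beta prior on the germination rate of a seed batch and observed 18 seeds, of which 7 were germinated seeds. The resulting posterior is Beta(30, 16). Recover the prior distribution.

Beta(23, 5)

Beta is conjugate to the binomial likelihood: posterior = Beta(a+s, b+f).
Subtract the data counts: 30−7=23, 16−11=5.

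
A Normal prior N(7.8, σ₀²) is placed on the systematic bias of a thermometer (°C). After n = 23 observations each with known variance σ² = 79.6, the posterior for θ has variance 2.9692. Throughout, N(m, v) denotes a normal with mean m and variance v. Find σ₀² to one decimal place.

σ₀² = 20.9

For the Normal–Normal model with known σ², precisions add: τ_n = τ₀ + n/σ².
So 1/σ₀² = 1/2.9692 − 23/79.6 = 0.336791 − 0.288945 = 0.047846.
Hence σ₀² = 1/0.047846 ≈ 20.9.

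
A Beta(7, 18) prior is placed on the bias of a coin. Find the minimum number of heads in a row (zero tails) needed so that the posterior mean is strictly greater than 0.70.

k = 36

After k heads and 0 tails the posterior is Beta(7+k, 18), with mean (7+k)/(7+18+k).
Set (7+k)/(25+k) > 0.70 and solve: k > (0.70·25 − 7)/(1 − 0.70) = 35.000.
The smallest integer exceeding 35.000 is 36.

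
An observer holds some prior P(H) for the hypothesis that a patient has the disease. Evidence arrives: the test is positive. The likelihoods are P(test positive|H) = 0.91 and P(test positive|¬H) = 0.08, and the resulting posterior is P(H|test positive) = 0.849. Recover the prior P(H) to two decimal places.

In odds form, posterior odds = prior odds × likelihood ratio, so prior odds = posterior odds ÷ LR.
Posterior odds = 0.849/(1−0.849) = 5.6225. LR = 0.91/0.08 = 11.3750.
Prior odds = 5.6225/11.3750 = 0.4943, so P(H) = 0.4943/(1+0.4943) ≈ 0.33.

P(H) = 0.33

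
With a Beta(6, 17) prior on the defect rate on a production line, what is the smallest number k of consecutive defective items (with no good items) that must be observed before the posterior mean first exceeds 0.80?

After k defective items and 0 good items the posterior is Beta(6+k, 17), with mean (6+k)/(6+17+k).
Set (6+k)/(23+k) > 0.80 and solve: k > (0.80·23 − 6)/(1 − 0.80) = 62.000.
The smallest integer exceeding 62.000 is 63, and checking k=63: (69)/(86) = 0.8023 > 0.80.

k = 63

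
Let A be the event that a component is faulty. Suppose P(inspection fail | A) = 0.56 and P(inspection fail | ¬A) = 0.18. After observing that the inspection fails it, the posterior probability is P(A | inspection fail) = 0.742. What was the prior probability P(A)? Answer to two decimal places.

P(A) = 0.48

In odds form, posterior odds = prior odds × likelihood ratio, so prior odds = posterior odds ÷ LR.
Posterior odds = 0.742/(1−0.742) = 2.8760. LR = 0.56/0.18 = 3.1111.
Prior odds = 2.8760/3.1111 = 0.9244, so P(A) = 0.9244/(1+0.9244) ≈ 0.48.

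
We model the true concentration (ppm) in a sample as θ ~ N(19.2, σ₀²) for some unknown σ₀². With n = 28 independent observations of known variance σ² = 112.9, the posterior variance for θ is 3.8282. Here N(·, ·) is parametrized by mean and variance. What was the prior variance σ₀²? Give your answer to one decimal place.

σ₀² = 75.7

For the Normal–Normal model with known σ², precisions add: τ_n = τ₀ + n/σ².
So 1/σ₀² = 1/3.8282 − 28/112.9 = 0.261219 − 0.248007 = 0.013212.
Hence σ₀² = 1/0.013212 ≈ 75.7.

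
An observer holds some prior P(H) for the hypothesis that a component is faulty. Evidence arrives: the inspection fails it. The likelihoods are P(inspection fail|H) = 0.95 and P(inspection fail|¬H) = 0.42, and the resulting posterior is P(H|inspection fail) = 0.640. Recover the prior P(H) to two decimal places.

P(H) = 0.44

Bayes' rule in odds form gives O(H|E) = O(H)·[P(E|H)/P(E|¬H)], hence O(H) = O(H|E)/LR.
Posterior odds = 0.640/(1−0.640) = 1.7778. LR = 0.95/0.42 = 2.2619.
Prior odds = 1.7778/2.2619 = 0.7860, so P(H) = 0.7860/(1+0.7860) ≈ 0.44.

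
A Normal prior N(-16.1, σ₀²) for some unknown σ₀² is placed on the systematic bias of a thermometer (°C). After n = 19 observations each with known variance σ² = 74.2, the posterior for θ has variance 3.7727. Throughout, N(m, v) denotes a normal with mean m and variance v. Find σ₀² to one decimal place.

Posterior precision equals prior precision plus data precision: 1/σ_n² = 1/σ₀² + n/σ².
So 1/σ₀² = 1/3.7727 − 19/74.2 = 0.265062 − 0.256065 = 0.008997.
Hence σ₀² = 1/0.008997 ≈ 111.1.

σ₀² = 111.1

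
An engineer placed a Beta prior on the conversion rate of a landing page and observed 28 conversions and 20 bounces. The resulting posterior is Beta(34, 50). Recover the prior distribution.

Beta(6, 30)

Under Beta–binomial conjugacy the posterior parameters are (a+s, b+f).
Subtract the data counts: 34−28=6, 50−20=30.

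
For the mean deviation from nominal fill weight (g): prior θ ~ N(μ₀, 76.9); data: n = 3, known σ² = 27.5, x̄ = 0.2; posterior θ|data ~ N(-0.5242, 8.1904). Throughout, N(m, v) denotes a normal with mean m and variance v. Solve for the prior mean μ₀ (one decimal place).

μ₀ = -6.6

With known observation variance, the Normal–Normal posterior has precision τ_n = τ₀ + n/σ² and mean μ_n = (τ₀μ₀ + (n/σ²)x̄)/τ_n.
Here τ₀ = 1/76.9 = 0.013004 and τ_data = 3/27.5 = 0.109091, so τ_n = 0.122095.
Rearranging for μ₀: μ₀ = (μ_n·τ_n − τ_data·x̄)/τ₀ = (-0.5242·0.122095 − 0.109091·0.2) / 0.013004 = -0.085820/0.013004 ≈ -6.6.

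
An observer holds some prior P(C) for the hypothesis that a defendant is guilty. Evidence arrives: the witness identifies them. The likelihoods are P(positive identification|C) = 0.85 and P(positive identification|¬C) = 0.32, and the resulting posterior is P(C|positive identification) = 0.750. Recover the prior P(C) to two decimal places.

Bayes' rule in odds form gives O(C|E) = O(C)·[P(E|C)/P(E|¬C)], hence O(C) = O(C|E)/LR.
Posterior odds = 0.750/(1−0.750) = 3.0000. LR = 0.85/0.32 = 2.6562.
Prior odds = 3.0000/2.6562 = 1.1294, so P(C) = 1.1294/(1+1.1294) ≈ 0.53.

P(C) = 0.53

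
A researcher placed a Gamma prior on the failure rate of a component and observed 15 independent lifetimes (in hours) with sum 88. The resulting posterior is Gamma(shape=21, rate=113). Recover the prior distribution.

Gamma(shape=6, rate=25)

Gamma–exponential conjugacy: posterior shape = α + n, posterior rate = β + Σtᵢ.
So α = 21 − 15 = 6 and β = 113 − 88 = 25.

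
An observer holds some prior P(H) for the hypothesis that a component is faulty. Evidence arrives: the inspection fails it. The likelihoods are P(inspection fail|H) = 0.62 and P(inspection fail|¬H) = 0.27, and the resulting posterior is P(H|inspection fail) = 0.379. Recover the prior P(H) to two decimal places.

P(H) = 0.21

In odds form, posterior odds = prior odds × likelihood ratio, so prior odds = posterior odds ÷ LR.
Posterior odds = 0.379/(1−0.379) = 0.6103. LR = 0.62/0.27 = 2.2963.
Prior odds = 0.6103/2.2963 = 0.2658, so P(H) = 0.2658/(1+0.2658) ≈ 0.21.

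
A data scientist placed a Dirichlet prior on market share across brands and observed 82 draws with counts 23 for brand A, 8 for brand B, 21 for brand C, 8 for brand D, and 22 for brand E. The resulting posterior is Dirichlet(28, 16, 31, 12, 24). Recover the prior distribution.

For a Dirichlet(α) prior with multinomial counts c, the posterior is Dirichlet(α + c) componentwise.
Subtract each count from the matching posterior parameter: 28−23=5, 16−8=8, 31−21=10, 12−8=4, 24−22=2.

Dirichlet(5, 8, 10, 4, 2)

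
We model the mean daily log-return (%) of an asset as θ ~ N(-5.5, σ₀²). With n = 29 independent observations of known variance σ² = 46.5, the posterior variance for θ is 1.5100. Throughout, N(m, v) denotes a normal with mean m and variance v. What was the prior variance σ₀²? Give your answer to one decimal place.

For the Normal–Normal model with known σ², precisions add: τ_n = τ₀ + n/σ².
So 1/σ₀² = 1/1.5100 − 29/46.5 = 0.662252 − 0.623656 = 0.038596.
Hence σ₀² = 1/0.038596 ≈ 25.9.

σ₀² = 25.9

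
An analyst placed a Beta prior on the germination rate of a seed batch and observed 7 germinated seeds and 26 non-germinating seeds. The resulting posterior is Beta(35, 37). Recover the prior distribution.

Beta(28, 11)

Under Beta–binomial conjugacy the posterior parameters are (a+s, b+f).
So a = 35 − 7 = 28 and b = 37 − 26 = 11.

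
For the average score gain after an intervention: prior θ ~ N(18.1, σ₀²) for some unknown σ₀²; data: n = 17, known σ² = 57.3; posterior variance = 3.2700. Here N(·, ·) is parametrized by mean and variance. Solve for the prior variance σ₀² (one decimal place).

For the Normal–Normal model with known σ², precisions add: τ_n = τ₀ + n/σ².
So 1/σ₀² = 1/3.2700 − 17/57.3 = 0.305810 − 0.296684 = 0.009126.
Hence σ₀² = 1/0.009126 ≈ 109.6.

σ₀² = 109.6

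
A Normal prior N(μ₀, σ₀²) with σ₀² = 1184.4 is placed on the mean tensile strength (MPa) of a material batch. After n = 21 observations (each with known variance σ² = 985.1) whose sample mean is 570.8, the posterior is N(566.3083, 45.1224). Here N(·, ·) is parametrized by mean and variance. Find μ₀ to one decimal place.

The posterior mean is a precision-weighted average: μ_n = (τ₀μ₀ + τ_data·x̄)/(τ₀+τ_data), with τ₀=1/σ₀² and τ_data=n/σ².
Here τ₀ = 1/1184.4 = 0.000844 and τ_data = 21/985.1 = 0.021318, so τ_n = 0.022162.
Rearranging for μ₀: μ₀ = (μ_n·τ_n − τ_data·x̄)/τ₀ = (566.3083·0.022162 − 0.021318·570.8) / 0.000844 = 0.382210/0.000844 ≈ 452.9.

μ₀ = 452.9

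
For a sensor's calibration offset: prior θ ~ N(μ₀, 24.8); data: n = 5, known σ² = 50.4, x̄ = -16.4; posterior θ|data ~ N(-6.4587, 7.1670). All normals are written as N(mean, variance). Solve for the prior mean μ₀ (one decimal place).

μ₀ = 18.0

With known observation variance, the Normal–Normal posterior has precision τ_n = τ₀ + n/σ² and mean μ_n = (τ₀μ₀ + (n/σ²)x̄)/τ_n.
Here τ₀ = 1/24.8 = 0.040323 and τ_data = 5/50.4 = 0.099206, so τ_n = 0.139529.
Rearranging for μ₀: μ₀ = (μ_n·τ_n − τ_data·x̄)/τ₀ = (-6.4587·0.139529 − 0.099206·-16.4) / 0.040323 = 0.725802/0.040323 ≈ 18.0.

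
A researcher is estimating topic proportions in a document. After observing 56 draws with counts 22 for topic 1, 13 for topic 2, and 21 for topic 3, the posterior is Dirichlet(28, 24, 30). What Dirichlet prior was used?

Dirichlet(6, 11, 9)

For a Dirichlet(α) prior with multinomial counts c, the posterior is Dirichlet(α + c) componentwise.
Subtract each count from the matching posterior parameter: 28−22=6, 24−13=11, 30−21=9.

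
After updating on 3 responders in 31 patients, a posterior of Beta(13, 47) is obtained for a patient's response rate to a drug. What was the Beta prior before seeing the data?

Beta is conjugate to the binomial likelihood: posterior = Beta(α+s, β+f).
Subtract the data counts: 13−3=10, 47−28=19.

Beta(10, 19)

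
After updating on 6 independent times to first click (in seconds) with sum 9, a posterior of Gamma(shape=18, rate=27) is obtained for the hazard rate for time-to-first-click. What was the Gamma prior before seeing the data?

Gamma–exponential conjugacy: posterior shape = α + n, posterior rate = β + Σtᵢ.
So α = 18 − 6 = 12 and β = 27 − 9 = 18.

Gamma(shape=12, rate=18)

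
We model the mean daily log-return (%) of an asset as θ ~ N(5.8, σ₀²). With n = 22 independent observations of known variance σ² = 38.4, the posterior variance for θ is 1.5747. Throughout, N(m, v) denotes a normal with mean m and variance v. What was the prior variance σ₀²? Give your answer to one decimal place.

For the Normal–Normal model with known σ², precisions add: τ_n = τ₀ + n/σ².
So 1/σ₀² = 1/1.5747 − 22/38.4 = 0.635042 − 0.572917 = 0.062125.
Hence σ₀² = 1/0.062125 ≈ 16.1.

σ₀² = 16.1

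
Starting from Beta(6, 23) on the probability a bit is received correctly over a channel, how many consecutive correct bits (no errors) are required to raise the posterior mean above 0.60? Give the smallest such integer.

k = 29

After k correct bits and 0 errors the posterior is Beta(6+k, 23), with mean (6+k)/(6+23+k).
Set (6+k)/(29+k) > 0.60 and solve: k > (0.60·29 − 6)/(1 − 0.60) = 28.500.
The smallest integer exceeding 28.500 is 29, and checking k=29: (35)/(58) = 0.6034 > 0.60.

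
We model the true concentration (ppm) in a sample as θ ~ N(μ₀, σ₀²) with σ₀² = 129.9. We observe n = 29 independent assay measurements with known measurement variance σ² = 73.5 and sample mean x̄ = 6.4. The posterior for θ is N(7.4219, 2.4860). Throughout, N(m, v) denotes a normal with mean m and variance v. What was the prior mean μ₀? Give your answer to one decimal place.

μ₀ = 59.8

With known observation variance, the Normal–Normal posterior has precision τ_n = τ₀ + n/σ² and mean μ_n = (τ₀μ₀ + (n/σ²)x̄)/τ_n.
Here τ₀ = 1/129.9 = 0.007698 and τ_data = 29/73.5 = 0.394558, so τ_n = 0.402256.
Rearranging for μ₀: μ₀ = (μ_n·τ_n − τ_data·x̄)/τ₀ = (7.4219·0.402256 − 0.394558·6.4) / 0.007698 = 0.460333/0.007698 ≈ 59.8.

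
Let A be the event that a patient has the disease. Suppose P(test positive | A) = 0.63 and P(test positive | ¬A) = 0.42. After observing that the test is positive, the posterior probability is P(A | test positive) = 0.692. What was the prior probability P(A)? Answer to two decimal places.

P(A) = 0.60

Bayes' rule in odds form gives O(A|E) = O(A)·[P(E|A)/P(E|¬A)], hence O(A) = O(A|E)/LR.
Posterior odds = 0.692/(1−0.692) = 2.2468. LR = 0.63/0.42 = 1.5000.
Prior odds = 2.2468/1.5000 = 1.4979, so P(A) = 1.4979/(1+1.4979) ≈ 0.60.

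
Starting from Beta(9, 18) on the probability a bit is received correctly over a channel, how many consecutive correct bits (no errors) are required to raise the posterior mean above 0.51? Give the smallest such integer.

k = 10

After k correct bits and 0 errors the posterior is Beta(9+k, 18), with mean (9+k)/(9+18+k).
Set (9+k)/(27+k) > 0.51 and solve: k > (0.51·27 − 9)/(1 − 0.51) = 9.735.
The smallest integer exceeding 9.735 is 10, and checking k=10: (19)/(37) = 0.5135 > 0.51.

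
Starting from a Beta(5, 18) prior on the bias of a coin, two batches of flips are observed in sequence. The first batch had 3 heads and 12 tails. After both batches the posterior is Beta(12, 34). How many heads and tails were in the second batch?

Because Beta–binomial updating is additive in the counts, the combined data contributed (α_post−α_prior, β_post−β_prior) successes and failures.
Total across both batches: 12−5=7 heads, 34−18=16 tails.
Subtract the first batch: 7−3=4 heads and 16−12=4 tails.

4 heads and 4 tails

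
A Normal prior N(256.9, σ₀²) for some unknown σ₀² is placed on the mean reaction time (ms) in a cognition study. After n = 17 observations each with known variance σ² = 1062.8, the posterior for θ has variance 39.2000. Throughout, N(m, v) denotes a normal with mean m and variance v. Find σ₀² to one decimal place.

Posterior precision equals prior precision plus data precision: 1/σ_n² = 1/σ₀² + n/σ².
So 1/σ₀² = 1/39.2000 − 17/1062.8 = 0.025510 − 0.015995 = 0.009515.
Hence σ₀² = 1/0.009515 ≈ 105.1.

σ₀² = 105.1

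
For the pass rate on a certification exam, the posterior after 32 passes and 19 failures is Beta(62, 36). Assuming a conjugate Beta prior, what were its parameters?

Beta(30, 17)

Beta is conjugate to the binomial likelihood: posterior = Beta(a+s, b+f).
So a = 62 − 32 = 30 and b = 36 − 19 = 17.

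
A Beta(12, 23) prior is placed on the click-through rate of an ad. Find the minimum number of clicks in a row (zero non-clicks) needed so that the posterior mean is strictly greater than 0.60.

After k clicks and 0 non-clicks the posterior is Beta(12+k, 23), with mean (12+k)/(12+23+k).
Set (12+k)/(35+k) > 0.60 and solve: k > (0.60·35 − 12)/(1 − 0.60) = 22.500.
The smallest integer exceeding 22.500 is 23.

k = 23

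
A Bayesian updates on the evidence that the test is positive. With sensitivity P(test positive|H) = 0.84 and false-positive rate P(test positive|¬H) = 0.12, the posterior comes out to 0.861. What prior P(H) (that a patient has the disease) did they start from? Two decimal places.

Bayes' rule in odds form gives O(H|E) = O(H)·[P(E|H)/P(E|¬H)], hence O(H) = O(H|E)/LR.
Posterior odds = 0.861/(1−0.861) = 6.1942. LR = 0.84/0.12 = 7.0000.
Prior odds = 6.1942/7.0000 = 0.8849, so P(H) = 0.8849/(1+0.8849) ≈ 0.47.

P(H) = 0.47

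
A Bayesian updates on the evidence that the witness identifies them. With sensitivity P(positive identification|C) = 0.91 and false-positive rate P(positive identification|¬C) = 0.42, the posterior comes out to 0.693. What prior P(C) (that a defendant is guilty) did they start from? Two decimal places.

P(C) = 0.51

In odds form, posterior odds = prior odds × likelihood ratio, so prior odds = posterior odds ÷ LR.
Posterior odds = 0.693/(1−0.693) = 2.2573. LR = 0.91/0.42 = 2.1667.
Prior odds = 2.2573/2.1667 = 1.0418, so P(C) = 1.0418/(1+1.0418) ≈ 0.51.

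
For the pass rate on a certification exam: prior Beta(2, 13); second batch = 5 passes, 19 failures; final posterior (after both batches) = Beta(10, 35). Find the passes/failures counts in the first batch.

3 passes and 3 failures

Sequential conjugate updates are equivalent to a single update on the pooled data, so total successes = posterior α − prior α and total failures = posterior β − prior β.
Total across both batches: 10−2=8 passes, 35−13=22 failures.
Subtract the second batch: 8−5=3 passes and 22−19=3 failures.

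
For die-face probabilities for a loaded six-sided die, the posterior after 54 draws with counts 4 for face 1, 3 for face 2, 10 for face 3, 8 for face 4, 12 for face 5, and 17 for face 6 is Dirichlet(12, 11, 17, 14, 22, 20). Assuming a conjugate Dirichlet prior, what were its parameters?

Dirichlet(8, 8, 7, 6, 10, 3)

For a Dirichlet(α) prior with multinomial counts c, the posterior is Dirichlet(α + c) componentwise.
Subtract each count from the matching posterior parameter: 12−4=8, 11−3=8, 17−10=7, 14−8=6, 22−12=10, 20−17=3.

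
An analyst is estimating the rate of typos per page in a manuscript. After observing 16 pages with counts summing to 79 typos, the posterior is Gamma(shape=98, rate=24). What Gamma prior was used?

Gamma(shape=19, rate=8)

A Gamma(α, β) prior (rate parametrization) on a Poisson rate with n observations summing to S gives posterior Gamma(α+S, β+n).
So α = 98 − 79 = 19 and β = 24 − 16 = 8.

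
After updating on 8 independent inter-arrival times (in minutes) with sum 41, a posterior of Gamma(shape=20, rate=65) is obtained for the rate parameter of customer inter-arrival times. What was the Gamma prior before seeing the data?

Gamma(shape=12, rate=24)

For an exponential likelihood with a Gamma(α, β) prior on the rate, n observations with total T give posterior Gamma(α+n, β+T).
So α = 20 − 8 = 12 and β = 65 − 41 = 24.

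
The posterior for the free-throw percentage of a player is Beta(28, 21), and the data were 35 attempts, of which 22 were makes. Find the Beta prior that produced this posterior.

Beta is conjugate to the binomial likelihood: posterior = Beta(a+s, b+f).
So a = 28 − 22 = 6 and b = 21 − 13 = 8.

Beta(6, 8)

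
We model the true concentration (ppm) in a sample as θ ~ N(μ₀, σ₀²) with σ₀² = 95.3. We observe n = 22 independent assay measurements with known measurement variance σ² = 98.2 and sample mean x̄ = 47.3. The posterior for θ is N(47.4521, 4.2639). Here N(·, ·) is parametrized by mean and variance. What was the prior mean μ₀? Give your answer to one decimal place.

μ₀ = 50.7

The posterior mean is a precision-weighted average: μ_n = (τ₀μ₀ + τ_data·x̄)/(τ₀+τ_data), with τ₀=1/σ₀² and τ_data=n/σ².
Here τ₀ = 1/95.3 = 0.010493 and τ_data = 22/98.2 = 0.224033, so τ_n = 0.234526.
Rearranging for μ₀: μ₀ = (μ_n·τ_n − τ_data·x̄)/τ₀ = (47.4521·0.234526 − 0.224033·47.3) / 0.010493 = 0.531990/0.010493 ≈ 50.7.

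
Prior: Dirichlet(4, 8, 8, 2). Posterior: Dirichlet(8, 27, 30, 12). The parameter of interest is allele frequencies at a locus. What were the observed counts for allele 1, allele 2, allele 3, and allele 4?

counts (4, 19, 22, 10)

For a Dirichlet(α) prior with multinomial counts c, the posterior is Dirichlet(α + c) componentwise.
Counts are posterior − prior componentwise: 8−4=4, 27−8=19, 30−8=22, 12−2=10.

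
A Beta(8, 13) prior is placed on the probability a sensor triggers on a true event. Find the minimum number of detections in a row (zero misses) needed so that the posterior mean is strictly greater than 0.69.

k = 21

After k detections and 0 misses the posterior is Beta(8+k, 13), with mean (8+k)/(8+13+k).
Set (8+k)/(21+k) > 0.69 and solve: k > (0.69·21 − 8)/(1 − 0.69) = 20.935.
The smallest integer exceeding 20.935 is 21.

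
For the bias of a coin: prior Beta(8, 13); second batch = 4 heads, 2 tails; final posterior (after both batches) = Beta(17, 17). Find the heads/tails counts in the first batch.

Because Beta–binomial updating is additive in the counts, the combined data contributed (α_post−α_prior, β_post−β_prior) successes and failures.
Total across both batches: 17−8=9 heads, 17−13=4 tails.
Subtract the second batch: 9−4=5 heads and 4−2=2 tails.

5 heads and 2 tails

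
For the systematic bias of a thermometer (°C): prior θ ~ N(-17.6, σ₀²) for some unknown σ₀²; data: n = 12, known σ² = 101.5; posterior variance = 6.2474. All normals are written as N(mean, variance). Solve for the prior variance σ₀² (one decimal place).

For the Normal–Normal model with known σ², precisions add: τ_n = τ₀ + n/σ².
So 1/σ₀² = 1/6.2474 − 12/101.5 = 0.160067 − 0.118227 = 0.041840.
Hence σ₀² = 1/0.041840 ≈ 23.9.

σ₀² = 23.9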